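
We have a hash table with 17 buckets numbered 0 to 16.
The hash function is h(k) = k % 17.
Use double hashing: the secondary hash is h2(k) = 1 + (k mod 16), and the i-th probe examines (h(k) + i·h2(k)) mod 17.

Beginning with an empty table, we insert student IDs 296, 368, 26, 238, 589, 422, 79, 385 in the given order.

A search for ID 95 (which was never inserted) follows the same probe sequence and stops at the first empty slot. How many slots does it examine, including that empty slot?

5

296 hashes to 7; slot 7 is free => place at 7.
368 hashes to 11; slot 11 is free => place at 11.
26 hashes to 9; slot 9 is free => place at 9.
238 hashes to 0; slot 0 is free => place at 0.
589 hashes to 11, h2=14; 11 taken => place at 8.
422 hashes to 14; slot 14 is free => place at 14.
79 hashes to 11, h2=16; 11 taken => place at 10.
385 hashes to 11, h2=2; 11 taken => place at 13.
Table: [238, ∅, ∅, ∅, ∅, ∅, ∅, 296, 589, 26, 79, 368, ∅, 385, 422, ∅, ∅]
Lookup 95: h=10, h2=16, probe 10,9,8,7,6 → slot 6 empty, not found.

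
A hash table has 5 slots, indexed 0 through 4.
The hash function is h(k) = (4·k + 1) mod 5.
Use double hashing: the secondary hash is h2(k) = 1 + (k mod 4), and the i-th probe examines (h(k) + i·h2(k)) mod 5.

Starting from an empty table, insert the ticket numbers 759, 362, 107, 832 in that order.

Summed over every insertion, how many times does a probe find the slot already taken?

2

759: h=2 -> slot 2
362: h=4 -> slot 4
107: h=4, h2=4, probe 4,3 -> slot 3
832: h=4, h2=1, probe 4,0 -> slot 0
Table: [832, —, 759, 107, 362]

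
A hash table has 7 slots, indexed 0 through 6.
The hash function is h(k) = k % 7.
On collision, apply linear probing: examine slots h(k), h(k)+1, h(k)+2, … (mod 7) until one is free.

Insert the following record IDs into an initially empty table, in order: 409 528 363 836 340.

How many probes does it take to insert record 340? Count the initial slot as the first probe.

4

Insert 409: h=3, slot 3 empty -> index 3.
Insert 528: h=3, slot 3 occupied -> index 4.
Insert 363: h=6, slot 6 empty -> index 6.
Insert 836: h=3, slots 3,4 occupied -> index 5.
Insert 340: h=4, slots 4,5,6 occupied -> index 0.
Table: [340, -, -, 409, 528, 836, 363]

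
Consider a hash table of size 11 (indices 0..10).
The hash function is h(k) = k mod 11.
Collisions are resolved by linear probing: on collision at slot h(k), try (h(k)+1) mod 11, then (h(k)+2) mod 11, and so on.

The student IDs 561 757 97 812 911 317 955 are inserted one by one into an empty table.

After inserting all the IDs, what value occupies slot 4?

561: h=0 -> slot 0
757: h=9 -> slot 9
97: h=9, probe 9,10 -> slot 10
812: h=9, probe 9,10,0,1 -> slot 1
911: h=9, probe 9,10,0,1,2 -> slot 2
317: h=9, probe 9,10,0,1,2,3 -> slot 3
955: h=9, probe 9,10,0,1,2,3,4 -> slot 4
Table: [561, 812, 911, 317, 955, —, —, —, —, 757, 97]

955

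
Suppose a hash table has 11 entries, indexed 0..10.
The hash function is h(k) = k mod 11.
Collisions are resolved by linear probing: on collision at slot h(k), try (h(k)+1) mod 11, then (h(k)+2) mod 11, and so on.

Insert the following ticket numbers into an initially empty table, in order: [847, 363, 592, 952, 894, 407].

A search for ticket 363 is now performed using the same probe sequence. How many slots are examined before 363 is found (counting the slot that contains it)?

2

Insert 847: h=0, slot 0 empty => index 0.
Insert 363: h=0, slot 0 occupied => index 1.
Insert 592: h=9, slot 9 empty => index 9.
Insert 952: h=6, slot 6 empty => index 6.
Insert 894: h=3, slot 3 empty => index 3.
Insert 407: h=0, slots 0,1 occupied => index 2.
Table: [847, 363, 407, 894, —, —, 952, —, —, 592, —]
Lookup 363: h=0, probe 0,1 → found at 1.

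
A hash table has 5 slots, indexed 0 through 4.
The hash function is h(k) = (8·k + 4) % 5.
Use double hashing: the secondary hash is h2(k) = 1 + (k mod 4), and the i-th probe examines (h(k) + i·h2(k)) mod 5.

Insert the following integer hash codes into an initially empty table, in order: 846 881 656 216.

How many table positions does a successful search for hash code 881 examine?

2

846: h=2 => slot 2
881: h=2, h2=2, probe 2,4 => slot 4
656: h=2, h2=1, probe 2,3 => slot 3
216: h=2, h2=1, probe 2,3,4,0 => slot 0
Table: [216, _, 846, 656, 881]
Lookup 881: h=2, h2=2, probe 2,4 → found at 4.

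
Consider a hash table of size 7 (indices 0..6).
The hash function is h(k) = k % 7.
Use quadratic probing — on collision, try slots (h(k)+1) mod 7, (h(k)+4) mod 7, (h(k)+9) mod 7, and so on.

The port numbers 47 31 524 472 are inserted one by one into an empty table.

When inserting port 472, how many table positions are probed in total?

2

Insert 47: h=5, slot 5 empty -> index 5.
Insert 31: h=3, slot 3 empty -> index 3.
Insert 524: h=6, slot 6 empty -> index 6.
Insert 472: h=3, slot 3 occupied -> index 4.
Table: [., ., ., 31, 472, 47, 524]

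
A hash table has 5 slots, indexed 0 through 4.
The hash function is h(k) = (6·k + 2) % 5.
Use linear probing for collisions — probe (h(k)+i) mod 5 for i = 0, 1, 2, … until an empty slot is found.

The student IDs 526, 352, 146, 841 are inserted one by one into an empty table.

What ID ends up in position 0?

146

526 hashes to 3; slot 3 is free -> place at 3.
352 hashes to 4; slot 4 is free -> place at 4.
146 hashes to 3; 3,4 taken -> place at 0.
841 hashes to 3; 3,4,0 taken -> place at 1.
Table: [146, 841, ∅, 526, 352]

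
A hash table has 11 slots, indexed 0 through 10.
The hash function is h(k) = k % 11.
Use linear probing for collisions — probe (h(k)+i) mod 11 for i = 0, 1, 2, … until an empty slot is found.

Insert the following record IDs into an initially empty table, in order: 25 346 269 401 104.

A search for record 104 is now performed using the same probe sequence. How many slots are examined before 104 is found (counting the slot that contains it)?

4

Insert 25: h=3, slot 3 empty → index 3.
Insert 346: h=5, slot 5 empty → index 5.
Insert 269: h=5, slot 5 occupied → index 6.
Insert 401: h=5, slots 5,6 occupied → index 7.
Insert 104: h=5, slots 5,6,7 occupied → index 8.
Table: [_, _, _, 25, _, 346, 269, 401, 104, _, _]
Lookup 104: h=5, probe 5,6,7,8 → found at 8.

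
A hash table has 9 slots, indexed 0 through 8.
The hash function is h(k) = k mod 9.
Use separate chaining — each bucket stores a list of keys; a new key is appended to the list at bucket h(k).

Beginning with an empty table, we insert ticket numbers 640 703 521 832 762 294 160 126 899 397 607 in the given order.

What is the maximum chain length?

3

Insert 640: h=1, bucket 1 empty → new chain.
Insert 703: h=1, bucket 1 nonempty → append to chain.
Insert 521: h=8, bucket 8 empty → new chain.
Insert 832: h=4, bucket 4 empty → new chain.
Insert 762: h=6, bucket 6 empty → new chain.
Insert 294: h=6, bucket 6 nonempty → append to chain.
Insert 160: h=7, bucket 7 empty → new chain.
Insert 126: h=0, bucket 0 empty → new chain.
Insert 899: h=8, bucket 8 nonempty → append to chain.
Insert 397: h=1, bucket 1 nonempty → append to chain.
Insert 607: h=4, bucket 4 nonempty → append to chain.
Final buckets:
0: 126
1: 640 -> 703 -> 397
2: ∅
3: ∅
4: 832 -> 607
5: ∅
6: 762 -> 294
7: 160
8: 521 -> 899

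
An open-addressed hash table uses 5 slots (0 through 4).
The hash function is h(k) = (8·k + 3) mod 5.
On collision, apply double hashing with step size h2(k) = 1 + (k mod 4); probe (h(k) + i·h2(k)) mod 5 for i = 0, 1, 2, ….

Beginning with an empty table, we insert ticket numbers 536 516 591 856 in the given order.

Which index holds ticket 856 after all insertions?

536: h=1 => slot 1
516: h=1, h2=1, probe 1,2 => slot 2
591: h=1, h2=4, probe 1,0 => slot 0
856: h=1, h2=1, probe 1,2,3 => slot 3
Table: [591, 536, 516, 856, .]

3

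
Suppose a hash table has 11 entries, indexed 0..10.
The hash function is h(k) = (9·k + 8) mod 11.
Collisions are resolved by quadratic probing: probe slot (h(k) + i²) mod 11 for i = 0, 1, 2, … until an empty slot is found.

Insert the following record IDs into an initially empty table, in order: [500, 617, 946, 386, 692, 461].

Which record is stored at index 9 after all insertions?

500

Insert 500: h=9, slot 9 empty → index 9.
Insert 617: h=6, slot 6 empty → index 6.
Insert 946: h=8, slot 8 empty → index 8.
Insert 386: h=6, slot 6 occupied → index 7.
Insert 692: h=10, slot 10 empty → index 10.
Insert 461: h=10, slot 10 occupied → index 0.
Table: [461, —, —, —, —, —, 617, 386, 946, 500, 692]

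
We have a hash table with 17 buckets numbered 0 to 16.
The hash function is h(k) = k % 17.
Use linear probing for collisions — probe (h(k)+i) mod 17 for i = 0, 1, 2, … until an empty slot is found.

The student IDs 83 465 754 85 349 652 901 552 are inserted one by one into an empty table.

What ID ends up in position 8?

652

83 hashes to 15; slot 15 is free → place at 15.
465 hashes to 6; slot 6 is free → place at 6.
754 hashes to 6; 6 taken → place at 7.
85 hashes to 0; slot 0 is free → place at 0.
349 hashes to 9; slot 9 is free → place at 9.
652 hashes to 6; 6,7 taken → place at 8.
901 hashes to 0; 0 taken → place at 1.
552 hashes to 8; 8,9 taken → place at 10.
Table: [85, 901, _, _, _, _, 465, 754, 652, 349, 552, _, _, _, _, 83, _]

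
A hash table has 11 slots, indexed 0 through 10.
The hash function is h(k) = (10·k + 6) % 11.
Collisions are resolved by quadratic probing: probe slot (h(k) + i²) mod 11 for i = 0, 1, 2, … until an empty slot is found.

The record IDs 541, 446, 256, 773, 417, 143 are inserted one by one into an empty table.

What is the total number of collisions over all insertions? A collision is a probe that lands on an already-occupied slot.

3

541: h=4 => slot 4
446: h=0 => slot 0
256: h=3 => slot 3
773: h=3, probe 3,4,7 => slot 7
417: h=7, probe 7,8 => slot 8
143: h=6 => slot 6
Table: [446, _, _, 256, 541, _, 143, 773, 417, _, _]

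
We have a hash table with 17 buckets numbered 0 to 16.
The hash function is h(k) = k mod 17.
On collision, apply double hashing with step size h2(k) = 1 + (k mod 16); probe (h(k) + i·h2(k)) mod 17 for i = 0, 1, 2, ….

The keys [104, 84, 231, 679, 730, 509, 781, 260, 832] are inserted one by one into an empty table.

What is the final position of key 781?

Insert 104: h=2, slot 2 empty → index 2.
Insert 84: h=16, slot 16 empty → index 16.
Insert 231: h=10, slot 10 empty → index 10.
Insert 679: h=16, h2=8, slot 16 occupied → index 7.
Insert 730: h=16, h2=11, slots 16,10 occupied → index 4.
Insert 509: h=16, h2=14, slot 16 occupied → index 13.
Insert 781: h=16, h2=14, slots 16,13,10,7,4 occupied → index 1.
Insert 260: h=5, slot 5 empty → index 5.
Insert 832: h=16, h2=1, slot 16 occupied → index 0.
Table: [832, 781, 104, ., 730, 260, ., 679, ., ., 231, ., ., 509, ., ., 84]

1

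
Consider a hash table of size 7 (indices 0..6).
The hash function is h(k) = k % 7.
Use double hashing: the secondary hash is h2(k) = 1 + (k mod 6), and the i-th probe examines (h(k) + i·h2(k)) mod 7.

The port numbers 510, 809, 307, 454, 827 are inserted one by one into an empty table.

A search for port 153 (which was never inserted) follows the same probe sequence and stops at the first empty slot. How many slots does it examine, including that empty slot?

2

510: h=6 => slot 6
809: h=4 => slot 4
307: h=6, h2=2, probe 6,1 => slot 1
454: h=6, h2=5, probe 6,4,2 => slot 2
827: h=1, h2=6, probe 1,0 => slot 0
Table: [827, 307, 454, ∅, 809, ∅, 510]
Lookup 153: h=6, h2=4, probe 6,3 → slot 3 empty, not found.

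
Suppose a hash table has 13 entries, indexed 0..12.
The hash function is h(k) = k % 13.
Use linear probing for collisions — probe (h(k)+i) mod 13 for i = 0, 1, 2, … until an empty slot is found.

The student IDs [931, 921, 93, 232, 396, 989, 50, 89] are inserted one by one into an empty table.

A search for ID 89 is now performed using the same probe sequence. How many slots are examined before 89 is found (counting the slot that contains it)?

931 hashes to 8; slot 8 is free -> place at 8.
921 hashes to 11; slot 11 is free -> place at 11.
93 hashes to 2; slot 2 is free -> place at 2.
232 hashes to 11; 11 taken -> place at 12.
396 hashes to 6; slot 6 is free -> place at 6.
989 hashes to 1; slot 1 is free -> place at 1.
50 hashes to 11; 11,12 taken -> place at 0.
89 hashes to 11; 11,12,0,1,2 taken -> place at 3.
Table: [50, 989, 93, 89, —, —, 396, —, 931, —, —, 921, 232]
Lookup 89: h=11, probe 11,12,0,1,2,3 → found at 3.

6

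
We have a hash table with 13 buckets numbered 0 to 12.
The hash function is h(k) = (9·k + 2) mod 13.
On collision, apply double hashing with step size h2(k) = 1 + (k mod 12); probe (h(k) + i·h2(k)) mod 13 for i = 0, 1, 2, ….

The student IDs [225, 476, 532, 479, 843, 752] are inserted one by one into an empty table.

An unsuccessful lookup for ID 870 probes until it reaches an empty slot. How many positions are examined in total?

2

Insert 225: h=12, slot 12 empty -> index 12.
Insert 476: h=9, slot 9 empty -> index 9.
Insert 532: h=6, slot 6 empty -> index 6.
Insert 479: h=10, slot 10 empty -> index 10.
Insert 843: h=10, h2=4, slot 10 occupied -> index 1.
Insert 752: h=10, h2=9, slots 10,6 occupied -> index 2.
Table: [—, 843, 752, —, —, —, 532, —, —, 476, 479, —, 225]
Lookup 870: h=6, h2=7, probe 6,0 → slot 0 empty, not found.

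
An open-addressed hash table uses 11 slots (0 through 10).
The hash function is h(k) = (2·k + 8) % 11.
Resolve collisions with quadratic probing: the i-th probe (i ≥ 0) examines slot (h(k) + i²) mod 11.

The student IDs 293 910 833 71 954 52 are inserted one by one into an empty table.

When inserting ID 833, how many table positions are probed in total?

Insert 293: h=0, slot 0 empty -> index 0.
Insert 910: h=2, slot 2 empty -> index 2.
Insert 833: h=2, slot 2 occupied -> index 3.
Insert 71: h=7, slot 7 empty -> index 7.
Insert 954: h=2, slots 2,3 occupied -> index 6.
Insert 52: h=2, slots 2,3,6,0,7 occupied -> index 5.
Table: [293, _, 910, 833, _, 52, 954, 71, _, _, _]

2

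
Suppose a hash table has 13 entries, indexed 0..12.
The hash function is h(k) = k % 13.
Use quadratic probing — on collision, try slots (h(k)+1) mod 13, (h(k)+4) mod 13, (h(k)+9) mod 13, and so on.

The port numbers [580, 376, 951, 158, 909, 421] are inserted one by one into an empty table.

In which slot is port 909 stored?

580 hashes to 8; slot 8 is free -> place at 8.
376 hashes to 12; slot 12 is free -> place at 12.
951 hashes to 2; slot 2 is free -> place at 2.
158 hashes to 2; 2 taken -> place at 3.
909 hashes to 12; 12 taken -> place at 0.
421 hashes to 5; slot 5 is free -> place at 5.
Table: [909, —, 951, 158, —, 421, —, —, 580, —, —, —, 376]

0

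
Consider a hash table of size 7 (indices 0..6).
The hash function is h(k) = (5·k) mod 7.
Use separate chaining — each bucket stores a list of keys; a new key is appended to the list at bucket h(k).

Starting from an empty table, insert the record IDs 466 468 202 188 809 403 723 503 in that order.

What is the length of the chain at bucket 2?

4

Insert 466: h=6, bucket 6 empty -> new chain.
Insert 468: h=2, bucket 2 empty -> new chain.
Insert 202: h=2, bucket 2 nonempty -> append to chain.
Insert 188: h=2, bucket 2 nonempty -> append to chain.
Insert 809: h=6, bucket 6 nonempty -> append to chain.
Insert 403: h=6, bucket 6 nonempty -> append to chain.
Insert 723: h=3, bucket 3 empty -> new chain.
Insert 503: h=2, bucket 2 nonempty -> append to chain.
Final buckets:
0: _
1: _
2: 468 -> 202 -> 188 -> 503
3: 723
4: _
5: _
6: 466 -> 809 -> 403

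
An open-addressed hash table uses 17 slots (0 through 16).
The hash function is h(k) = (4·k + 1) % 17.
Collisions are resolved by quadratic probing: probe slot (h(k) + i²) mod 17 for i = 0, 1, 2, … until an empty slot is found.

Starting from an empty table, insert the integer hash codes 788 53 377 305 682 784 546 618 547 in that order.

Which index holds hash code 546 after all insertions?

788: h=8 -> slot 8
53: h=9 -> slot 9
377: h=13 -> slot 13
305: h=14 -> slot 14
682: h=9, probe 9,10 -> slot 10
784: h=9, probe 9,10,13,1 -> slot 1
546: h=9, probe 9,10,13,1,8,0 -> slot 0
618: h=8, probe 8,9,12 -> slot 12
547: h=13, probe 13,14,0,5 -> slot 5
Table: [546, 784, ., ., ., 547, ., ., 788, 53, 682, ., 618, 377, 305, ., .]

0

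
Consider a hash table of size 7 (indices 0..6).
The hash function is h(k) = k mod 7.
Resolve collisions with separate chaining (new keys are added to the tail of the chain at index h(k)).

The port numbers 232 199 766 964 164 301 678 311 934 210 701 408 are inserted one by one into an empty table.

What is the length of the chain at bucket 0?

232 -> bucket 1
199 -> bucket 3
766 -> bucket 3 (collision)
964 -> bucket 5
164 -> bucket 3 (collision)
301 -> bucket 0
678 -> bucket 6
311 -> bucket 3 (collision)
934 -> bucket 3 (collision)
210 -> bucket 0 (collision)
701 -> bucket 1 (collision)
408 -> bucket 2
Final buckets:
0: 301 -> 210
1: 232 -> 701
2: 408
3: 199 -> 766 -> 164 -> 311 -> 934
4: ∅
5: 964
6: 678

2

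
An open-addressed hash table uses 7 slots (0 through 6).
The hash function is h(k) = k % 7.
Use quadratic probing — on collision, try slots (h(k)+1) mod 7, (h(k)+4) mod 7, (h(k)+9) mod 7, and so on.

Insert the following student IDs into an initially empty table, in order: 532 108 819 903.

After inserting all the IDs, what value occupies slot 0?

532 hashes to 0; slot 0 is free => place at 0.
108 hashes to 3; slot 3 is free => place at 3.
819 hashes to 0; 0 taken => place at 1.
903 hashes to 0; 0,1 taken => place at 4.
Table: [532, 819, —, 108, 903, —, —]

532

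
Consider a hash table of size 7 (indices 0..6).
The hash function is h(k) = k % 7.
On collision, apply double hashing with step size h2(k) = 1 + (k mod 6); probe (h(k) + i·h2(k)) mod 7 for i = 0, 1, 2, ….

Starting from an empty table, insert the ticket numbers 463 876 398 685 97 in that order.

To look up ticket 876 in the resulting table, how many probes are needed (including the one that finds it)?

Insert 463: h=1, slot 1 empty → index 1.
Insert 876: h=1, h2=1, slot 1 occupied → index 2.
Insert 398: h=6, slot 6 empty → index 6.
Insert 685: h=6, h2=2, slots 6,1 occupied → index 3.
Insert 97: h=6, h2=2, slots 6,1,3 occupied → index 5.
Table: [∅, 463, 876, 685, ∅, 97, 398]
Lookup 876: h=1, h2=1, probe 1,2 → found at 2.

2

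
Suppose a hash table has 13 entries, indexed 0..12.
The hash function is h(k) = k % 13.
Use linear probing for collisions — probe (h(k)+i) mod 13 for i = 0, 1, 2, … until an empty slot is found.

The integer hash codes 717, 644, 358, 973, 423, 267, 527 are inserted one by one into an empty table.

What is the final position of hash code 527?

12

717 hashes to 2; slot 2 is free → place at 2.
644 hashes to 7; slot 7 is free → place at 7.
358 hashes to 7; 7 taken → place at 8.
973 hashes to 11; slot 11 is free → place at 11.
423 hashes to 7; 7,8 taken → place at 9.
267 hashes to 7; 7,8,9 taken → place at 10.
527 hashes to 7; 7,8,9,10,11 taken → place at 12.
Table: [., ., 717, ., ., ., ., 644, 358, 423, 267, 973, 527]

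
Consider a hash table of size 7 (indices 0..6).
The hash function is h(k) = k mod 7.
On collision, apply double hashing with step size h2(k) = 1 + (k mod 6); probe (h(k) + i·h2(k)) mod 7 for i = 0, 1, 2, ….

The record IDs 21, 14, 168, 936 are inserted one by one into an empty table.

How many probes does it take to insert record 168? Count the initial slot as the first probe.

21 hashes to 0; slot 0 is free → place at 0.
14 hashes to 0, h2=3; 0 taken → place at 3.
168 hashes to 0, h2=1; 0 taken → place at 1.
936 hashes to 5; slot 5 is free → place at 5.
Table: [21, 168, _, 14, _, 936, _]

2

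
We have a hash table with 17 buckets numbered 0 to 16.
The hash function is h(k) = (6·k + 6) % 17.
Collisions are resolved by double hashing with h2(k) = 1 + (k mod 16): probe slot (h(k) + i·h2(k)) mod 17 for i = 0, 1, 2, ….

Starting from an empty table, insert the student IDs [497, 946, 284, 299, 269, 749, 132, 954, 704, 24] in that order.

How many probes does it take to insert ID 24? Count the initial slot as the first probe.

2

497: h=13 → slot 13
946: h=4 → slot 4
284: h=10 → slot 10
299: h=15 → slot 15
269: h=5 → slot 5
749: h=12 → slot 12
132: h=16 → slot 16
954: h=1 → slot 1
704: h=14 → slot 14
24: h=14, h2=9, probe 14,6 → slot 6
Table: [—, 954, —, —, 946, 269, 24, —, —, —, 284, —, 749, 497, 704, 299, 132]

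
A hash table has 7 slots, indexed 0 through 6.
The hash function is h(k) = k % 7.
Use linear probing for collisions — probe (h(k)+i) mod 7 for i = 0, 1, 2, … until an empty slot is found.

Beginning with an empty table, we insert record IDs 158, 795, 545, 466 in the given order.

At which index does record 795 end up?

158: h=4 => slot 4
795: h=4, probe 4,5 => slot 5
545: h=6 => slot 6
466: h=4, probe 4,5,6,0 => slot 0
Table: [466, —, —, —, 158, 795, 545]

5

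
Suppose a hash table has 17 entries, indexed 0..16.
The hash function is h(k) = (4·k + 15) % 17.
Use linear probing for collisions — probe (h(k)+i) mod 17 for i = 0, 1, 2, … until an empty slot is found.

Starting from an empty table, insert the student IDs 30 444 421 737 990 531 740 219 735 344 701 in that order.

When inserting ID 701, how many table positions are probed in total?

30 hashes to 16; slot 16 is free => place at 16.
444 hashes to 6; slot 6 is free => place at 6.
421 hashes to 16; 16 taken => place at 0.
737 hashes to 5; slot 5 is free => place at 5.
990 hashes to 14; slot 14 is free => place at 14.
531 hashes to 14; 14 taken => place at 15.
740 hashes to 0; 0 taken => place at 1.
219 hashes to 7; slot 7 is free => place at 7.
735 hashes to 14; 14,15,16,0,1 taken => place at 2.
344 hashes to 14; 14,15,16,0,1,2 taken => place at 3.
701 hashes to 14; 14,15,16,0,1,2,3 taken => place at 4.
Table: [421, 740, 735, 344, 701, 737, 444, 219, —, —, —, —, —, —, 990, 531, 30]

8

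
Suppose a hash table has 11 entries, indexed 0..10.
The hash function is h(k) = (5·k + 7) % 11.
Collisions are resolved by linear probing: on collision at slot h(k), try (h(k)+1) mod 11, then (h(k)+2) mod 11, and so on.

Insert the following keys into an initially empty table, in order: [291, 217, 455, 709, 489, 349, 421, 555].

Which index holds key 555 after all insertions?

6

291 hashes to 10; slot 10 is free -> place at 10.
217 hashes to 3; slot 3 is free -> place at 3.
455 hashes to 5; slot 5 is free -> place at 5.
709 hashes to 10; 10 taken -> place at 0.
489 hashes to 10; 10,0 taken -> place at 1.
349 hashes to 3; 3 taken -> place at 4.
421 hashes to 0; 0,1 taken -> place at 2.
555 hashes to 10; 10,0,1,2,3,4,5 taken -> place at 6.
Table: [709, 489, 421, 217, 349, 455, 555, -, -, -, 291]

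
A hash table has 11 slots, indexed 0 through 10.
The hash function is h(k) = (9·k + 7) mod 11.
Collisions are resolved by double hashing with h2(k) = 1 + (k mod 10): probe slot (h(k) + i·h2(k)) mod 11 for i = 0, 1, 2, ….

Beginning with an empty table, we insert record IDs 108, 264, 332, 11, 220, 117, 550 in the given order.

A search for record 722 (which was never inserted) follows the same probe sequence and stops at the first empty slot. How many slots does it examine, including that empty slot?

Insert 108: h=0, slot 0 empty → index 0.
Insert 264: h=7, slot 7 empty → index 7.
Insert 332: h=3, slot 3 empty → index 3.
Insert 11: h=7, h2=2, slot 7 occupied → index 9.
Insert 220: h=7, h2=1, slot 7 occupied → index 8.
Insert 117: h=4, slot 4 empty → index 4.
Insert 550: h=7, h2=1, slots 7,8,9 occupied → index 10.
Table: [108, ., ., 332, 117, ., ., 264, 220, 11, 550]
Lookup 722: h=4, h2=3, probe 4,7,10,2 → slot 2 empty, not found.

4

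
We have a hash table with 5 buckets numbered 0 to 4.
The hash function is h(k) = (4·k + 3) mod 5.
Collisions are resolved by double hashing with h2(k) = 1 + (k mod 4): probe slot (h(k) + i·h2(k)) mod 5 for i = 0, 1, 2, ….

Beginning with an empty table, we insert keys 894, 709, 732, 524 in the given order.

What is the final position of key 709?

1

894: h=4 -> slot 4
709: h=4, h2=2, probe 4,1 -> slot 1
732: h=1, h2=1, probe 1,2 -> slot 2
524: h=4, h2=1, probe 4,0 -> slot 0
Table: [524, 709, 732, ., 894]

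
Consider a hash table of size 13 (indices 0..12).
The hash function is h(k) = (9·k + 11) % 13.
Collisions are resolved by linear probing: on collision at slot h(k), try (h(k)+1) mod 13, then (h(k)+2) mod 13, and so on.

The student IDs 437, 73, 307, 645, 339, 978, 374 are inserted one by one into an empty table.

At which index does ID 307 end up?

Insert 437: h=5, slot 5 empty -> index 5.
Insert 73: h=5, slot 5 occupied -> index 6.
Insert 307: h=5, slots 5,6 occupied -> index 7.
Insert 645: h=5, slots 5,6,7 occupied -> index 8.
Insert 339: h=7, slots 7,8 occupied -> index 9.
Insert 978: h=12, slot 12 empty -> index 12.
Insert 374: h=10, slot 10 empty -> index 10.
Table: [., ., ., ., ., 437, 73, 307, 645, 339, 374, ., 978]

7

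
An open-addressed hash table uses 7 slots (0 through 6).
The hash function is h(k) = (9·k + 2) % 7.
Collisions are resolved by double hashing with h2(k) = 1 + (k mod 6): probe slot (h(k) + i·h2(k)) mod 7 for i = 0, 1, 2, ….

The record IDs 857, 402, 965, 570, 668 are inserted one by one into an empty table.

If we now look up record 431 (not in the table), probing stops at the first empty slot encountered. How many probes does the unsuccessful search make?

5

Insert 857: h=1, slot 1 empty => index 1.
Insert 402: h=1, h2=1, slot 1 occupied => index 2.
Insert 965: h=0, slot 0 empty => index 0.
Insert 570: h=1, h2=1, slots 1,2 occupied => index 3.
Insert 668: h=1, h2=3, slot 1 occupied => index 4.
Table: [965, 857, 402, 570, 668, —, —]
Lookup 431: h=3, h2=6, probe 3,2,1,0,6 → slot 6 empty, not found.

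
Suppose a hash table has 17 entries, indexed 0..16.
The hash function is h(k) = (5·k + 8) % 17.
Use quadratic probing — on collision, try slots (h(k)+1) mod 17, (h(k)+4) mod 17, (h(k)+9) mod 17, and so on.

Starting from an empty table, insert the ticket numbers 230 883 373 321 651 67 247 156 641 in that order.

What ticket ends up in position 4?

373

230: h=2 -> slot 2
883: h=3 -> slot 3
373: h=3, probe 3,4 -> slot 4
321: h=15 -> slot 15
651: h=16 -> slot 16
67: h=3, probe 3,4,7 -> slot 7
247: h=2, probe 2,3,6 -> slot 6
156: h=6, probe 6,7,10 -> slot 10
641: h=0 -> slot 0
Table: [641, -, 230, 883, 373, -, 247, 67, -, -, 156, -, -, -, -, 321, 651]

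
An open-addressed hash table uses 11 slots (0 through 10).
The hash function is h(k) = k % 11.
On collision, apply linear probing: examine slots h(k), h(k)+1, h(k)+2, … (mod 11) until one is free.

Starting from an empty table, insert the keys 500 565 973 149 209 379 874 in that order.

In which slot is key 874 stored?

9

Insert 500: h=5, slot 5 empty → index 5.
Insert 565: h=4, slot 4 empty → index 4.
Insert 973: h=5, slot 5 occupied → index 6.
Insert 149: h=6, slot 6 occupied → index 7.
Insert 209: h=0, slot 0 empty → index 0.
Insert 379: h=5, slots 5,6,7 occupied → index 8.
Insert 874: h=5, slots 5,6,7,8 occupied → index 9.
Table: [209, ∅, ∅, ∅, 565, 500, 973, 149, 379, 874, ∅]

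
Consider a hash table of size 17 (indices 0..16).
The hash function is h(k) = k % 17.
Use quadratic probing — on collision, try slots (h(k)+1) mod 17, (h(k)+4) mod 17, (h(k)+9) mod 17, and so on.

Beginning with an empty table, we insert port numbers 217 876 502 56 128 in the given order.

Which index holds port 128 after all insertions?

Insert 217: h=13, slot 13 empty => index 13.
Insert 876: h=9, slot 9 empty => index 9.
Insert 502: h=9, slot 9 occupied => index 10.
Insert 56: h=5, slot 5 empty => index 5.
Insert 128: h=9, slots 9,10,13 occupied => index 1.
Table: [-, 128, -, -, -, 56, -, -, -, 876, 502, -, -, 217, -, -, -]

1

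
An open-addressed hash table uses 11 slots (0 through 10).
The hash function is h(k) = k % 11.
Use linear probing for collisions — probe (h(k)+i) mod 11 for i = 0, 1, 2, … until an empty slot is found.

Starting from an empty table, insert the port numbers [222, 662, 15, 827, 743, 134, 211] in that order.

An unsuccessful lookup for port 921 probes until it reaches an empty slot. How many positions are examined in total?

Insert 222: h=2, slot 2 empty → index 2.
Insert 662: h=2, slot 2 occupied → index 3.
Insert 15: h=4, slot 4 empty → index 4.
Insert 827: h=2, slots 2,3,4 occupied → index 5.
Insert 743: h=6, slot 6 empty → index 6.
Insert 134: h=2, slots 2,3,4,5,6 occupied → index 7.
Insert 211: h=2, slots 2,3,4,5,6,7 occupied → index 8.
Table: [—, —, 222, 662, 15, 827, 743, 134, 211, —, —]
Lookup 921: h=8, probe 8,9 → slot 9 empty, not found.

2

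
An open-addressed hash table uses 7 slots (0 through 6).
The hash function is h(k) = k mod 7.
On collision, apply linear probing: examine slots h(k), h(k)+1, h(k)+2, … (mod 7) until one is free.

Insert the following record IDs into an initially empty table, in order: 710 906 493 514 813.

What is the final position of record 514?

6

710 hashes to 3; slot 3 is free -> place at 3.
906 hashes to 3; 3 taken -> place at 4.
493 hashes to 3; 3,4 taken -> place at 5.
514 hashes to 3; 3,4,5 taken -> place at 6.
813 hashes to 1; slot 1 is free -> place at 1.
Table: [—, 813, —, 710, 906, 493, 514]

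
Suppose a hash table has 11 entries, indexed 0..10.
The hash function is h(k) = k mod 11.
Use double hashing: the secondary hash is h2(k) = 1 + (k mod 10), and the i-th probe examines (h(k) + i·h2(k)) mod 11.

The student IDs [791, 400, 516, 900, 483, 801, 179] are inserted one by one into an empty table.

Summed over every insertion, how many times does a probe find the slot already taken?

4

791 hashes to 10; slot 10 is free => place at 10.
400 hashes to 4; slot 4 is free => place at 4.
516 hashes to 10, h2=7; 10 taken => place at 6.
900 hashes to 9; slot 9 is free => place at 9.
483 hashes to 10, h2=4; 10 taken => place at 3.
801 hashes to 9, h2=2; 9 taken => place at 0.
179 hashes to 3, h2=10; 3 taken => place at 2.
Table: [801, -, 179, 483, 400, -, 516, -, -, 900, 791]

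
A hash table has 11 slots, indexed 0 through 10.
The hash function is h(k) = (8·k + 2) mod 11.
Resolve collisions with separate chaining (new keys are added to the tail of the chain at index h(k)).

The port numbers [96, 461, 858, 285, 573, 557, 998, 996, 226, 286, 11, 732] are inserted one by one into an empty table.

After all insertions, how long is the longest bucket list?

3

Insert 96: h=0, bucket 0 empty → new chain.
Insert 461: h=5, bucket 5 empty → new chain.
Insert 858: h=2, bucket 2 empty → new chain.
Insert 285: h=5, bucket 5 nonempty → append to chain.
Insert 573: h=10, bucket 10 empty → new chain.
Insert 557: h=3, bucket 3 empty → new chain.
Insert 998: h=0, bucket 0 nonempty → append to chain.
Insert 996: h=6, bucket 6 empty → new chain.
Insert 226: h=6, bucket 6 nonempty → append to chain.
Insert 286: h=2, bucket 2 nonempty → append to chain.
Insert 11: h=2, bucket 2 nonempty → append to chain.
Insert 732: h=6, bucket 6 nonempty → append to chain.
Final buckets:
0: 96 -> 998
1: _
2: 858 -> 286 -> 11
3: 557
4: _
5: 461 -> 285
6: 996 -> 226 -> 732
7: _
8: _
9: _
10: 573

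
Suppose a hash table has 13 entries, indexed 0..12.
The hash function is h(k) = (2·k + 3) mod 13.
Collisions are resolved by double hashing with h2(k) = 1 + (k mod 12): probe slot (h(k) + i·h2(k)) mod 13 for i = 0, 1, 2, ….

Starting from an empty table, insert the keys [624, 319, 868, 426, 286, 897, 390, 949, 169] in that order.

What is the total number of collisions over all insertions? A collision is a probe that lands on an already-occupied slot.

Insert 624: h=3, slot 3 empty → index 3.
Insert 319: h=4, slot 4 empty → index 4.
Insert 868: h=10, slot 10 empty → index 10.
Insert 426: h=10, h2=7, slots 10,4 occupied → index 11.
Insert 286: h=3, h2=11, slot 3 occupied → index 1.
Insert 897: h=3, h2=10, slot 3 occupied → index 0.
Insert 390: h=3, h2=7, slots 3,10,4,11 occupied → index 5.
Insert 949: h=3, h2=2, slots 3,5 occupied → index 7.
Insert 169: h=3, h2=2, slots 3,5,7 occupied → index 9.
Table: [897, 286, ., 624, 319, 390, ., 949, ., 169, 868, 426, .]

13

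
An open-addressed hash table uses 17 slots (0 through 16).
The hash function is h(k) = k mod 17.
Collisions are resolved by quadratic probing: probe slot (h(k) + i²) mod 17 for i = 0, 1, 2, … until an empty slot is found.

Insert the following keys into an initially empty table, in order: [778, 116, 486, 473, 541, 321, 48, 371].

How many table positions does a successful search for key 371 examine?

778: h=13 => slot 13
116: h=14 => slot 14
486: h=10 => slot 10
473: h=14, probe 14,15 => slot 15
541: h=14, probe 14,15,1 => slot 1
321: h=15, probe 15,16 => slot 16
48: h=14, probe 14,15,1,6 => slot 6
371: h=14, probe 14,15,1,6,13,5 => slot 5
Table: [∅, 541, ∅, ∅, ∅, 371, 48, ∅, ∅, ∅, 486, ∅, ∅, 778, 116, 473, 321]
Lookup 371: h=14, probe 14,15,1,6,13,5 → found at 5.

6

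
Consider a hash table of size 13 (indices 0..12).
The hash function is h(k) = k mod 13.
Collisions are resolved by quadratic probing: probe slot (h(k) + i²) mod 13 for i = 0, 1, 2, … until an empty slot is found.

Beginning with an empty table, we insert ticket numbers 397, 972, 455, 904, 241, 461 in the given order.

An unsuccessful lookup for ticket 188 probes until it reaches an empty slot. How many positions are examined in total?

4

397: h=7 → slot 7
972: h=10 → slot 10
455: h=0 → slot 0
904: h=7, probe 7,8 → slot 8
241: h=7, probe 7,8,11 → slot 11
461: h=6 → slot 6
Table: [455, _, _, _, _, _, 461, 397, 904, _, 972, 241, _]
Lookup 188: h=6, probe 6,7,10,2 → slot 2 empty, not found.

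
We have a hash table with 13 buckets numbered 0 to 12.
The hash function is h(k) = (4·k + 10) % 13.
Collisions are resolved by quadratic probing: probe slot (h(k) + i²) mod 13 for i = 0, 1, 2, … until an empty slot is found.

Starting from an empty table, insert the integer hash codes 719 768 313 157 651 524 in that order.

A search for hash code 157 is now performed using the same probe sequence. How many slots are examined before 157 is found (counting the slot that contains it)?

Insert 719: h=0, slot 0 empty => index 0.
Insert 768: h=1, slot 1 empty => index 1.
Insert 313: h=1, slot 1 occupied => index 2.
Insert 157: h=1, slots 1,2 occupied => index 5.
Insert 651: h=1, slots 1,2,5 occupied => index 10.
Insert 524: h=0, slots 0,1 occupied => index 4.
Table: [719, 768, 313, —, 524, 157, —, —, —, —, 651, —, —]
Lookup 157: h=1, probe 1,2,5 → found at 5.

3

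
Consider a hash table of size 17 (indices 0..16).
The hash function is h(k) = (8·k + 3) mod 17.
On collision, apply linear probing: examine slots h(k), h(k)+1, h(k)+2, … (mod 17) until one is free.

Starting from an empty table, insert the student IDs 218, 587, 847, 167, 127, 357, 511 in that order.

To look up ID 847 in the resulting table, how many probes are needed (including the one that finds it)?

218: h=13 -> slot 13
587: h=7 -> slot 7
847: h=13, probe 13,14 -> slot 14
167: h=13, probe 13,14,15 -> slot 15
127: h=16 -> slot 16
357: h=3 -> slot 3
511: h=11 -> slot 11
Table: [-, -, -, 357, -, -, -, 587, -, -, -, 511, -, 218, 847, 167, 127]
Lookup 847: h=13, probe 13,14 → found at 14.

2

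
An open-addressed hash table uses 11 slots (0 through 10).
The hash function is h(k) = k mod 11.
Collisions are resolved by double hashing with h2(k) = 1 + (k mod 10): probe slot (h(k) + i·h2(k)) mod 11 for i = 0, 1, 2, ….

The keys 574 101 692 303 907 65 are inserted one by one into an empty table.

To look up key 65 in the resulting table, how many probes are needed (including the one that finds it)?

3

Insert 574: h=2, slot 2 empty → index 2.
Insert 101: h=2, h2=2, slot 2 occupied → index 4.
Insert 692: h=10, slot 10 empty → index 10.
Insert 303: h=6, slot 6 empty → index 6.
Insert 907: h=5, slot 5 empty → index 5.
Insert 65: h=10, h2=6, slots 10,5 occupied → index 0.
Table: [65, ., 574, ., 101, 907, 303, ., ., ., 692]
Lookup 65: h=10, h2=6, probe 10,5,0 → found at 0.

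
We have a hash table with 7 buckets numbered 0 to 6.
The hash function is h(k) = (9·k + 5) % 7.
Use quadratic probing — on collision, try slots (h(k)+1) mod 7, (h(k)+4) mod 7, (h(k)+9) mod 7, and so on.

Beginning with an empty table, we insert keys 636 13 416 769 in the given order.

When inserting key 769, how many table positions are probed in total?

Insert 636: h=3, slot 3 empty -> index 3.
Insert 13: h=3, slot 3 occupied -> index 4.
Insert 416: h=4, slot 4 occupied -> index 5.
Insert 769: h=3, slots 3,4 occupied -> index 0.
Table: [769, —, —, 636, 13, 416, —]

3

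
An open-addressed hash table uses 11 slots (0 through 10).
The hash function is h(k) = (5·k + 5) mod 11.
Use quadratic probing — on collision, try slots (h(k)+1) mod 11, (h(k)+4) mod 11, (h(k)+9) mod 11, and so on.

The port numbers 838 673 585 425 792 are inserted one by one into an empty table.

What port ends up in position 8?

Insert 838: h=4, slot 4 empty -> index 4.
Insert 673: h=4, slot 4 occupied -> index 5.
Insert 585: h=4, slots 4,5 occupied -> index 8.
Insert 425: h=7, slot 7 empty -> index 7.
Insert 792: h=5, slot 5 occupied -> index 6.
Table: [—, —, —, —, 838, 673, 792, 425, 585, —, —]

585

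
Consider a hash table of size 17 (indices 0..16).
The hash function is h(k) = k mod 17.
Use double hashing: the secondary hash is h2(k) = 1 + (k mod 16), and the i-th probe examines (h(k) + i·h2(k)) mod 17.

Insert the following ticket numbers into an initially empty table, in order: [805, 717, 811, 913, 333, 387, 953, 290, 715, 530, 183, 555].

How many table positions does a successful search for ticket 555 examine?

805: h=6 => slot 6
717: h=3 => slot 3
811: h=12 => slot 12
913: h=12, h2=2, probe 12,14 => slot 14
333: h=10 => slot 10
387: h=13 => slot 13
953: h=1 => slot 1
290: h=1, h2=3, probe 1,4 => slot 4
715: h=1, h2=12, probe 1,13,8 => slot 8
530: h=3, h2=3, probe 3,6,9 => slot 9
183: h=13, h2=8, probe 13,4,12,3,11 => slot 11
555: h=11, h2=12, probe 11,6,1,13,8,3,15 => slot 15
Table: [∅, 953, ∅, 717, 290, ∅, 805, ∅, 715, 530, 333, 183, 811, 387, 913, 555, ∅]
Lookup 555: h=11, h2=12, probe 11,6,1,13,8,3,15 → found at 15.

7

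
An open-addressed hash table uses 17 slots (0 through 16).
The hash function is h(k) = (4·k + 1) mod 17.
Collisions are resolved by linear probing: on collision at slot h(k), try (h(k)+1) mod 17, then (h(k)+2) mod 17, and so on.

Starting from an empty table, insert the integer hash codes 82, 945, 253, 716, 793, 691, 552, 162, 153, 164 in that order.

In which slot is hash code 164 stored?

13

82 hashes to 6; slot 6 is free → place at 6.
945 hashes to 7; slot 7 is free → place at 7.
253 hashes to 10; slot 10 is free → place at 10.
716 hashes to 9; slot 9 is free → place at 9.
793 hashes to 11; slot 11 is free → place at 11.
691 hashes to 11; 11 taken → place at 12.
552 hashes to 16; slot 16 is free → place at 16.
162 hashes to 3; slot 3 is free → place at 3.
153 hashes to 1; slot 1 is free → place at 1.
164 hashes to 11; 11,12 taken → place at 13.
Table: [., 153, ., 162, ., ., 82, 945, ., 716, 253, 793, 691, 164, ., ., 552]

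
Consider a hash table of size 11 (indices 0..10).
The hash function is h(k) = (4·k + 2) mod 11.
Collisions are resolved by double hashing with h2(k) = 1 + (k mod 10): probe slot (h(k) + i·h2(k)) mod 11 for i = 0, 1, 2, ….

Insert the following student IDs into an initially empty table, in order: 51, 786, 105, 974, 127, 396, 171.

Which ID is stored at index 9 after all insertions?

Insert 51: h=8, slot 8 empty -> index 8.
Insert 786: h=0, slot 0 empty -> index 0.
Insert 105: h=4, slot 4 empty -> index 4.
Insert 974: h=4, h2=5, slot 4 occupied -> index 9.
Insert 127: h=4, h2=8, slot 4 occupied -> index 1.
Insert 396: h=2, slot 2 empty -> index 2.
Insert 171: h=4, h2=2, slot 4 occupied -> index 6.
Table: [786, 127, 396, ∅, 105, ∅, 171, ∅, 51, 974, ∅]

974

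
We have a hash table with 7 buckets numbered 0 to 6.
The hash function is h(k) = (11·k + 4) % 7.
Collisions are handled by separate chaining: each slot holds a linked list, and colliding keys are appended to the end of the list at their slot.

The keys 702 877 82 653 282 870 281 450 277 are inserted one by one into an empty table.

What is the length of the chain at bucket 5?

Insert 702: h=5, bucket 5 empty -> new chain.
Insert 877: h=5, bucket 5 nonempty -> append to chain.
Insert 82: h=3, bucket 3 empty -> new chain.
Insert 653: h=5, bucket 5 nonempty -> append to chain.
Insert 282: h=5, bucket 5 nonempty -> append to chain.
Insert 870: h=5, bucket 5 nonempty -> append to chain.
Insert 281: h=1, bucket 1 empty -> new chain.
Insert 450: h=5, bucket 5 nonempty -> append to chain.
Insert 277: h=6, bucket 6 empty -> new chain.
Final buckets:
0: .
1: 281
2: .
3: 82
4: .
5: 702 -> 877 -> 653 -> 282 -> 870 -> 450
6: 277

6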